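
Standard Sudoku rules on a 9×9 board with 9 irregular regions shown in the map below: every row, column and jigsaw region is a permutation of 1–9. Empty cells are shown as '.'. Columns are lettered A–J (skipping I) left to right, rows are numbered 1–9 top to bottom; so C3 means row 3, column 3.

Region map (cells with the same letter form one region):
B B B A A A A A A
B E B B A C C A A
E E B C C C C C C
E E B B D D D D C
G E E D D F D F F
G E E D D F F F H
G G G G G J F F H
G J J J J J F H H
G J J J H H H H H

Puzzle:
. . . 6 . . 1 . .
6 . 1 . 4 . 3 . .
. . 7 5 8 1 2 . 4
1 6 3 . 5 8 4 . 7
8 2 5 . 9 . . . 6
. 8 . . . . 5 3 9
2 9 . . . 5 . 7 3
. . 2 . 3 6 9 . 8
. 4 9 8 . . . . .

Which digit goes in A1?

4

B1 = 5: row 1 has {1,6}; col 2 has {2,4,6,8,9}; region has {1,3,6,7} → only 5 remains.
J1 = 2: row 1 has {1,5,6}; col 9 has {3,4,6,7,8,9}; region has {1,4,6} → only 2 remains.
B2 = 7: row 2 has {1,3,4,6}; col 2 has {2,4,5,6,8,9}; region has {1,2,5,6,8} → only 7 remains.
F2 = 9: row 2 has {1,3,4,6,7}; col 6 has {1,5,6,8}; region has {1,2,3,4,5,7,8} → only 9 remains.
J2 = 5: row 2 has {1,3,4,6,7,9}; col 9 has {2,3,4,6,7,8,9}; region has {1,2,4,6} → only 5 remains.
B3 = 3: row 3 has {1,2,4,5,7,8}; col 2 has {2,4,5,6,7,8,9}; region has {1,2,5,6,7,8} → only 3 remains.
H3 = 6: row 3 has {1,2,3,4,5,7,8}; col 8 has {3,7}; region has {1,2,3,4,5,7,8,9} → only 6 remains.
H4 = 2: row 4 has {1,3,4,5,6,7,8}; col 8 has {3,6,7}; region has {4,5,8,9} → only 2 remains.
F5 = 4: row 5 has {2,5,6,8,9}; col 6 has {1,5,6,8,9}; region has {3,5,6,7,9} → only 4 remains.
G5 = 7: row 5 has {2,4,5,6,8,9}; col 7 has {1,2,3,4,5,9}; region has {2,4,5,8,9} → only 7 remains.
H5 = 1: row 5 has {2,4,5,6,7,8,9}; col 8 has {2,3,6,7}; region has {3,4,5,6,7,9} → only 1 remains.
C6 = 4: row 6 has {3,5,8,9}; col 3 has {1,2,3,5,7,9}; region has {1,2,3,5,6,7,8} → only 4 remains.
D6 = 1: row 6 has {3,4,5,8,9}; col 4 has {5,6,8}; region has {2,4,5,7,8,9} → only 1 remains.
E6 = 6: row 6 has {1,3,4,5,8,9}; col 5 has {3,4,5,8,9}; region has {1,2,4,5,7,8,9} → only 6 remains.
F6 = 2: row 6 has {1,3,4,5,6,8,9}; col 6 has {1,4,5,6,8,9}; region has {1,3,4,5,6,7,9} → only 2 remains.
C7 = 6: row 7 has {2,3,5,7,9}; col 3 has {1,2,3,4,5,7,9}; region has {2,8,9} → only 6 remains.
D7 = 4: row 7 has {2,3,5,6,7,9}; col 4 has {1,5,6,8}; region has {2,6,8,9} → only 4 remains.
E7 = 1: row 7 has {2,3,4,5,6,7,9}; col 5 has {3,4,5,6,8,9}; region has {2,4,6,8,9} → only 1 remains.
G7 = 8: row 7 has {1,2,3,4,5,6,7,9}; col 7 has {1,2,3,4,5,7,9}; region has {1,2,3,4,5,6,7,9} → only 8 remains.
B8 = 1: row 8 has {2,3,6,8,9}; col 2 has {2,3,4,5,6,7,8,9}; region has {2,3,4,5,6,8,9} → only 1 remains.
D8 = 7: row 8 has {1,2,3,6,8,9}; col 4 has {1,4,5,6,8}; region has {1,2,3,4,5,6,8,9} → only 7 remains.
F9 = 7: row 9 has {4,8,9}; col 6 has {1,2,4,5,6,8,9}; region has {3,8,9} → only 7 remains.
G9 = 6: row 9 has {4,7,8,9}; col 7 has {1,2,3,4,5,7,8,9}; region has {3,7,8,9} → only 6 remains.
H9 = 5: row 9 has {4,6,7,8,9}; col 8 has {1,2,3,6,7}; region has {3,6,7,8,9} → only 5 remains.
J9 = 1: row 9 has {4,5,6,7,8,9}; col 9 has {2,3,4,5,6,7,8,9}; region has {3,5,6,7,8,9} → only 1 remains.
C1 = 8: row 1 has {1,2,5,6}; col 3 has {1,2,3,4,5,6,7,9}; region has {1,3,5,6,7} → only 8 remains.
E1 = 7: row 1 has {1,2,5,6,8}; col 5 has {1,3,4,5,6,8,9}; region has {1,2,4,5,6} → only 7 remains.
F1 = 3: row 1 has {1,2,5,6,7,8}; col 6 has {1,2,4,5,6,7,8,9}; region has {1,2,4,5,6,7} → only 3 remains.
H1 = 9: row 1 has {1,2,3,5,6,7,8}; col 8 has {1,2,3,5,6,7}; region has {1,2,3,4,5,6,7} → only 9 remains.
D2 = 2: row 2 has {1,3,4,5,6,7,9}; col 4 has {1,4,5,6,7,8}; region has {1,3,5,6,7,8} → only 2 remains.
H2 = 8: row 2 has {1,2,3,4,5,6,7,9}; col 8 has {1,2,3,5,6,7,9}; region has {1,2,3,4,5,6,7,9} → only 8 remains.
A3 = 9: row 3 has {1,2,3,4,5,6,7,8}; col 1 has {1,2,6,8}; region has {1,2,3,4,5,6,7,8} → only 9 remains.
D4 = 9: row 4 has {1,2,3,4,5,6,7,8}; col 4 has {1,2,4,5,6,7,8}; region has {1,2,3,5,6,7,8} → only 9 remains.
D5 = 3: row 5 has {1,2,4,5,6,7,8,9}; col 4 has {1,2,4,5,6,7,8,9}; region has {1,2,4,5,6,7,8,9} → only 3 remains.
A6 = 7: row 6 has {1,2,3,4,5,6,8,9}; col 1 has {1,2,6,8,9}; region has {1,2,4,6,8,9} → only 7 remains.
A8 = 5: row 8 has {1,2,3,6,7,8,9}; col 1 has {1,2,6,7,8,9}; region has {1,2,4,6,7,8,9} → only 5 remains.
H8 = 4: row 8 has {1,2,3,5,6,7,8,9}; col 8 has {1,2,3,5,6,7,8,9}; region has {1,3,5,6,7,8,9} → only 4 remains.
A9 = 3: row 9 has {1,4,5,6,7,8,9}; col 1 has {1,2,5,6,7,8,9}; region has {1,2,4,5,6,7,8,9} → only 3 remains.
E9 = 2: row 9 has {1,3,4,5,6,7,8,9}; col 5 has {1,3,4,5,6,7,8,9}; region has {1,3,4,5,6,7,8,9} → only 2 remains.
A1 = 4: row 1 has {1,2,3,5,6,7,8,9}; col 1 has {1,2,3,5,6,7,8,9}; region has {1,2,3,5,6,7,8,9} → only 4 remains.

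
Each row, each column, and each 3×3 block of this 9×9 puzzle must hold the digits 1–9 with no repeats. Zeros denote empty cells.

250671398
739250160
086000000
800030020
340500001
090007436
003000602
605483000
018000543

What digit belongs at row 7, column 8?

row 1, column 3 = 4 (sole candidate).
row 2, column 9 = 4 (sole candidate).
row 3, column 1 = 1 (sole candidate).
row 6, column 1 = 5 (sole candidate).
row 7, column 2 = 7 (sole candidate).
row 8, column 2 = 2 (sole candidate).
row 9, column 1 = 9 (sole candidate).
row 9, column 4 = 7 (sole candidate).
row 2, column 6 = 8 (sole candidate).
row 4, column 2 = 6 (sole candidate).
row 7, column 1 = 4 (sole candidate).
row 3, column 7 = 2 (hidden single in row 3).
row 3, column 4 = 3 (hidden single in row 3).
row 4, column 6 = 4 (hidden single in row 4).
row 4, column 9 = 5 (hidden single in row 4).
row 3, column 6 = 9 (sole candidate).
row 3, column 9 = 7 (sole candidate).
row 7, column 6 = 5 (sole candidate).
row 8, column 9 = 9 (sole candidate).
row 3, column 5 = 4 (sole candidate).
row 3, column 8 = 5 (sole candidate).
row 8, column 7 = 7 (sole candidate).
row 8, column 8 = 1 (sole candidate).
row 4, column 7 = 9 (sole candidate).
row 5, column 7 = 8 (sole candidate).
row 5, column 8 = 7 (sole candidate).
row 7, column 8 = 8: row 7 has {2,3,4,5,6,7}; col 8 has {1,2,3,4,5,6,7,9}; box has {1,2,3,4,5,6,7,9} → only 8 remains.

8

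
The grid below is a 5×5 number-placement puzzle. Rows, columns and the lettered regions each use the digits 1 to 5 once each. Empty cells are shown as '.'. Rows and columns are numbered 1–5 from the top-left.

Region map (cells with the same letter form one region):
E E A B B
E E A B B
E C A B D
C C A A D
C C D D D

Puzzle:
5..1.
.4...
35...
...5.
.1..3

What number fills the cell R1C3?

R1C2 = 2 (sole candidate).
R1C5 = 4 (sole candidate).
R2C1 = 1 (sole candidate).
R3C4 = 2 (sole candidate).
R3C5 = 1 (sole candidate).
R4C2 = 3 (sole candidate).
R4C5 = 2 (sole candidate).
R5C4 = 4 (sole candidate).
R1C3 = 3: row 1 has {1,2,4,5}; col 3 has {}; region has {5} → only 3 remains.

3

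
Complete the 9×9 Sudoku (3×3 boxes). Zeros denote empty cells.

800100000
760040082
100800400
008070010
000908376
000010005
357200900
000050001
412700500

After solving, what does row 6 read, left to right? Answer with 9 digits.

R2C7 = 1 (sole candidate).
R4C7 = 2 (sole candidate).
R5C5 = 2 (sole candidate).
R6C7 = 8: row 6 has {1,5}; col 7 has {1,2,3,4,5,9}; box has {1,2,3,5,6,7} → only 8 remains.
R5C1 = 5 (sole candidate).
R5C2 = 4 (sole candidate).
R5C3 = 1 (sole candidate).
R1C3 = 4 (hidden single in row 1).
R6C2 = 7: in row 6, 7 can only go here (every other open cell in that row sees a 7).
R6C1 = 2: in row 6, 2 can only go here (every other open cell in that row sees a 2).
R7C6 = 1 (hidden single in row 7).
R8C8 = 2 (hidden single in row 8).
R8C7 = 7 (hidden single in row 8).
R8C2 = 8 (hidden single in row 8).
R1C7 = 6 (sole candidate).
Singles propagation stalls before every target cell is settled. Branch on R2C4 (candidates {3,5}).
  Try R2C4 = 3: this forces R1C5=9, R2C6=5, R3C5=6, R7C5=8, R7C9=4, R9C5=3; then row 8 has no cell left for 3 — contradiction.
So R2C4 = 5.
R1C8 = 5 (hidden single in row 1).
R3C3 = 5 (hidden single in row 3).
R4C6 = 5 (hidden single in row 4).
Singles propagation stalls before every target cell is settled. Branch on R1C5 (candidates {3,9}).
  Try R1C5 = 9: this forces R2C6=3, R3C5=6, R7C5=8, R7C9=4, R9C5=3; then row 8 has no cell left for 3 — contradiction.
So R1C5 = 3.
R2C6 = 9 (sole candidate).
R3C5 = 6 (sole candidate).
R7C5 = 8 (sole candidate).
R7C9 = 4 (sole candidate).
R9C5 = 9 (sole candidate).
R2C3 = 3 (sole candidate).
R4C9 = 9 (sole candidate).
R6C8 = 4: row 6 has {1,2,5,7,8}; col 8 has {1,2,5,7,8}; box has {1,2,3,5,6,7,8,9} → only 4 remains.
R7C8 = 6 (sole candidate).
R9C8 = 3 (sole candidate).
R9C9 = 8 (sole candidate).
R1C9 = 7 (sole candidate).
R3C8 = 9 (sole candidate).
R3C9 = 3 (sole candidate).
R4C1 = 6 (sole candidate).
R4C2 = 3 (sole candidate).
R4C4 = 4 (sole candidate).
R6C3 = 9: row 6 has {1,2,4,5,7,8}; col 3 has {1,2,3,4,5,7,8}; box has {1,2,3,4,5,6,7,8} → only 9 remains.
R8C1 = 9 (sole candidate).
R8C3 = 6 (sole candidate).
R8C4 = 3 (sole candidate).
R8C6 = 4 (sole candidate).
R9C6 = 6 (sole candidate).
R1C6 = 2 (sole candidate).
R3C2 = 2 (sole candidate).
R3C6 = 7 (sole candidate).
R6C4 = 6: row 6 has {1,2,4,5,7,8,9}; col 4 has {1,2,3,4,5,7,8,9}; box has {1,2,4,5,7,8,9} → only 6 remains.
R6C6 = 3: row 6 has {1,2,4,5,6,7,8,9}; col 6 has {1,2,4,5,6,7,8,9}; box has {1,2,4,5,6,7,8,9} → only 3 remains.

279613845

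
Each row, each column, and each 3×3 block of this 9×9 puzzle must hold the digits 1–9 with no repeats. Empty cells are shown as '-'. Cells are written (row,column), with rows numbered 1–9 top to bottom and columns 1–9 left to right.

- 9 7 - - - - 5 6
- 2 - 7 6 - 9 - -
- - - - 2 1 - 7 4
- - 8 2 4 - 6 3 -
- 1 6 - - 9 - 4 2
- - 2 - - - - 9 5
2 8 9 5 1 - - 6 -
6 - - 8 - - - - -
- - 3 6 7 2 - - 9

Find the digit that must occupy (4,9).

(3,3) = 5 (sole candidate).
(5,4) = 3 (sole candidate).
(6,4) = 1 (sole candidate).
(6,5) = 8 (sole candidate).
(6,7) = 7 (sole candidate).
(1,4) = 4 (sole candidate).
(1,5) = 3 (sole candidate).
(1,6) = 8 (sole candidate).
(2,6) = 5 (sole candidate).
(3,4) = 9 (sole candidate).
(4,6) = 7 (sole candidate).
(4,9) = 1: row 4 has {2,3,4,6,7,8}; col 9 has {2,4,5,6,9}; box has {2,3,4,5,6,7,9} → only 1 remains.

1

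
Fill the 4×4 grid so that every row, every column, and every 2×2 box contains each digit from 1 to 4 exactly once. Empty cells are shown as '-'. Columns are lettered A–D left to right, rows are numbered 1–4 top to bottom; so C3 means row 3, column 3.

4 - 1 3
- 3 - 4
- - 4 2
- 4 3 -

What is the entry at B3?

B1 = 2: row 1 has {1,3,4}; col 2 has {3,4}; box has {3,4} → only 2 remains.
A2 = 1: row 2 has {3,4}; col 1 has {4}; box has {2,3,4} → only 1 remains.
C2 = 2: row 2 has {1,3,4}; col 3 has {1,3,4}; box has {1,3,4} → only 2 remains.
A3 = 3: row 3 has {2,4}; col 1 has {1,4}; box has {4} → only 3 remains.
B3 = 1: row 3 has {2,3,4}; col 2 has {2,3,4}; box has {3,4} → only 1 remains.

1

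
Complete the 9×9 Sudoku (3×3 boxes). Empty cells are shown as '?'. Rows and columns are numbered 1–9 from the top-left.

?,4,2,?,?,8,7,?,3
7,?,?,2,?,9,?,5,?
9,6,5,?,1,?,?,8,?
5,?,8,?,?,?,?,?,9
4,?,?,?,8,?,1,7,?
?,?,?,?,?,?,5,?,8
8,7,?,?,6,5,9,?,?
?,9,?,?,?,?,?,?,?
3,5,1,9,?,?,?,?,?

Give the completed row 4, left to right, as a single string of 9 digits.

row 1, column 1 = 1 (sole candidate).
row 1, column 5 = 5 (sole candidate).
row 2, column 3 = 3 (sole candidate).
row 2, column 5 = 4 (sole candidate).
row 2, column 7 = 6 (sole candidate).
row 2, column 9 = 1 (sole candidate).
row 7, column 3 = 4 (sole candidate).
row 7, column 9 = 2 (sole candidate).
row 8, column 3 = 6 (sole candidate).
row 1, column 4 = 6 (sole candidate).
row 1, column 8 = 9 (sole candidate).
row 2, column 2 = 8 (sole candidate).
row 3, column 9 = 4 (sole candidate).
row 5, column 3 = 9 (sole candidate).
row 5, column 9 = 6 (sole candidate).
row 6, column 3 = 7 (sole candidate).
row 8, column 1 = 2 (sole candidate).
row 9, column 9 = 7 (sole candidate).
row 3, column 7 = 2 (sole candidate).
row 6, column 1 = 6 (sole candidate).
row 8, column 9 = 5 (sole candidate).
row 9, column 5 = 2 (sole candidate).
row 9, column 6 = 4 (sole candidate).
row 9, column 7 = 8 (sole candidate).
row 9, column 8 = 6 (sole candidate).
row 4, column 6 = 6: in row 4, 6 can only go here (every other open cell in that row sees a 6).
row 5, column 4 = 5 (hidden single in row 5).
row 6, column 5 = 9 (hidden single in row 6).
row 8, column 4 = 8 (hidden single in row 8).
Singles propagation stalls; row 4, column 5 is still open with candidates {3,7}.
  Try row 4, column 5 = 3: this forces row 4, column 7=4, row 4, column 8=2, row 5, column 6=2, row 6, column 6=1, row 6, column 8=3, row 7, column 8=1; then row 8 has no cell left for 1 — contradiction.
So row 4, column 5 = 7.
row 8, column 5 = 3 (sole candidate).
row 8, column 7 = 4 (sole candidate).
row 8, column 8 = 1 (sole candidate).
row 4, column 7 = 3: row 4 has {5,6,7,8,9}; col 7 has {1,2,4,5,6,7,8,9}; box has {1,5,6,7,8,9} → only 3 remains.
row 7, column 4 = 1 (sole candidate).
row 7, column 8 = 3 (sole candidate).
row 8, column 6 = 7 (sole candidate).
row 3, column 6 = 3 (sole candidate).
row 4, column 4 = 4: row 4 has {3,5,6,7,8,9}; col 4 has {1,2,5,6,8,9}; box has {5,6,7,8,9} → only 4 remains.
row 4, column 8 = 2: row 4 has {3,4,5,6,7,8,9}; col 8 has {1,3,5,6,7,8,9}; box has {1,3,5,6,7,8,9} → only 2 remains.
row 5, column 6 = 2 (sole candidate).
row 6, column 4 = 3 (sole candidate).
row 6, column 6 = 1 (sole candidate).
row 6, column 8 = 4 (sole candidate).
row 3, column 4 = 7 (sole candidate).
row 4, column 2 = 1: row 4 has {2,3,4,5,6,7,8,9}; col 2 has {4,5,6,7,8,9}; box has {4,5,6,7,8,9} → only 1 remains.

518476329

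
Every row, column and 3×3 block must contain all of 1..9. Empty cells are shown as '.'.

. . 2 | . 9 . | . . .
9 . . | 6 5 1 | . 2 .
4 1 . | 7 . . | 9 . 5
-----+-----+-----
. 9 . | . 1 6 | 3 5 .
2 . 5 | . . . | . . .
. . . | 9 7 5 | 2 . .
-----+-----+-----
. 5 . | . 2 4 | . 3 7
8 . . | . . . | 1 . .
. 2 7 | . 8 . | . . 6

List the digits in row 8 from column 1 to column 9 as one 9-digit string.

row 3, column 5 = 3: row 3 has {1,4,5,7,9}; col 5 has {1,2,5,7,8,9}; box has {1,5,6,7,9} → only 3 remains.
row 4, column 1 = 7: row 4 has {1,3,5,6,9}; col 1 has {2,4,8,9}; box has {2,5,9} → only 7 remains.
row 5, column 5 = 4: row 5 has {2,5}; col 5 has {1,2,3,5,7,8,9}; box has {1,5,6,7,9} → only 4 remains.
row 7, column 4 = 1: row 7 has {2,3,4,5,7}; col 4 has {6,7,9}; box has {2,4,8} → only 1 remains.
row 7, column 7 = 8: row 7 has {1,2,3,4,5,7}; col 7 has {1,2,3,9}; box has {1,3,6,7} → only 8 remains.
row 8, column 5 = 6: row 8 has {1,8}; col 5 has {1,2,3,4,5,7,8,9}; box has {1,2,4,8} → only 6 remains.
row 1, column 6 = 8: row 1 has {2,9}; col 6 has {1,4,5,6}; box has {1,3,5,6,7,9} → only 8 remains.
row 3, column 6 = 2: row 3 has {1,3,4,5,7,9}; col 6 has {1,4,5,6,8}; box has {1,3,5,6,7,8,9} → only 2 remains.
row 5, column 6 = 3: row 5 has {2,4,5}; col 6 has {1,2,4,5,6,8}; box has {1,4,5,6,7,9} → only 3 remains.
row 7, column 1 = 6: row 7 has {1,2,3,4,5,7,8}; col 1 has {2,4,7,8,9}; box has {2,5,7,8} → only 6 remains.
row 7, column 3 = 9: row 7 has {1,2,3,4,5,6,7,8}; col 3 has {2,5,7}; box has {2,5,6,7,8} → only 9 remains.
row 9, column 6 = 9: row 9 has {2,6,7,8}; col 6 has {1,2,3,4,5,6,8}; box has {1,2,4,6,8} → only 9 remains.
row 9, column 8 = 4: row 9 has {2,6,7,8,9}; col 8 has {2,3,5}; box has {1,3,6,7,8} → only 4 remains.
row 1, column 4 = 4: row 1 has {2,8,9}; col 4 has {1,6,7,9}; box has {1,2,3,5,6,7,8,9} → only 4 remains.
row 5, column 4 = 8: row 5 has {2,3,4,5}; col 4 has {1,4,6,7,9}; box has {1,3,4,5,6,7,9} → only 8 remains.
row 8, column 6 = 7: row 8 has {1,6,8}; col 6 has {1,2,3,4,5,6,8,9}; box has {1,2,4,6,8,9} → only 7 remains.
row 8, column 8 = 9: row 8 has {1,6,7,8}; col 8 has {2,3,4,5}; box has {1,3,4,6,7,8} → only 9 remains.
row 8, column 9 = 2: row 8 has {1,6,7,8,9}; col 9 has {5,6,7}; box has {1,3,4,6,7,8,9} → only 2 remains.
row 9, column 7 = 5: row 9 has {2,4,6,7,8,9}; col 7 has {1,2,3,8,9}; box has {1,2,3,4,6,7,8,9} → only 5 remains.
row 4, column 4 = 2: row 4 has {1,3,5,6,7,9}; col 4 has {1,4,6,7,8,9}; box has {1,3,4,5,6,7,8,9} → only 2 remains.
row 5, column 2 = 6: row 5 has {2,3,4,5,8}; col 2 has {1,2,5,9}; box has {2,5,7,9} → only 6 remains.
row 5, column 7 = 7: row 5 has {2,3,4,5,6,8}; col 7 has {1,2,3,5,8,9}; box has {2,3,5} → only 7 remains.
row 5, column 8 = 1: row 5 has {2,3,4,5,6,7,8}; col 8 has {2,3,4,5,9}; box has {2,3,5,7} → only 1 remains.
row 5, column 9 = 9: row 5 has {1,2,3,4,5,6,7,8}; col 9 has {2,5,6,7}; box has {1,2,3,5,7} → only 9 remains.
row 9, column 4 = 3: row 9 has {2,4,5,6,7,8,9}; col 4 has {1,2,4,6,7,8,9}; box has {1,2,4,6,7,8,9} → only 3 remains.
row 1, column 7 = 6: row 1 has {2,4,8,9}; col 7 has {1,2,3,5,7,8,9}; box has {2,5,9} → only 6 remains.
row 1, column 8 = 7: row 1 has {2,4,6,8,9}; col 8 has {1,2,3,4,5,9}; box has {2,5,6,9} → only 7 remains.
row 2, column 7 = 4: row 2 has {1,2,5,6,9}; col 7 has {1,2,3,5,6,7,8,9}; box has {2,5,6,7,9} → only 4 remains.
row 3, column 8 = 8: row 3 has {1,2,3,4,5,7,9}; col 8 has {1,2,3,4,5,7,9}; box has {2,4,5,6,7,9} → only 8 remains.
row 6, column 8 = 6: row 6 has {2,5,7,9}; col 8 has {1,2,3,4,5,7,8,9}; box has {1,2,3,5,7,9} → only 6 remains.
row 8, column 4 = 5: row 8 has {1,2,6,7,8,9}; col 4 has {1,2,3,4,6,7,8,9}; box has {1,2,3,4,6,7,8,9} → only 5 remains.
row 9, column 1 = 1: row 9 has {2,3,4,5,6,7,8,9}; col 1 has {2,4,6,7,8,9}; box has {2,5,6,7,8,9} → only 1 remains.
row 1, column 2 = 3: row 1 has {2,4,6,7,8,9}; col 2 has {1,2,5,6,9}; box has {1,2,4,9} → only 3 remains.
row 1, column 9 = 1: row 1 has {2,3,4,6,7,8,9}; col 9 has {2,5,6,7,9}; box has {2,4,5,6,7,8,9} → only 1 remains.
row 2, column 3 = 8: row 2 has {1,2,4,5,6,9}; col 3 has {2,5,7,9}; box has {1,2,3,4,9} → only 8 remains.
row 2, column 9 = 3: row 2 has {1,2,4,5,6,8,9}; col 9 has {1,2,5,6,7,9}; box has {1,2,4,5,6,7,8,9} → only 3 remains.
row 3, column 3 = 6: row 3 has {1,2,3,4,5,7,8,9}; col 3 has {2,5,7,8,9}; box has {1,2,3,4,8,9} → only 6 remains.
row 4, column 3 = 4: row 4 has {1,2,3,5,6,7,9}; col 3 has {2,5,6,7,8,9}; box has {2,5,6,7,9} → only 4 remains.
row 4, column 9 = 8: row 4 has {1,2,3,4,5,6,7,9}; col 9 has {1,2,3,5,6,7,9}; box has {1,2,3,5,6,7,9} → only 8 remains.
row 6, column 1 = 3: row 6 has {2,5,6,7,9}; col 1 has {1,2,4,6,7,8,9}; box has {2,4,5,6,7,9} → only 3 remains.
row 6, column 2 = 8: row 6 has {2,3,5,6,7,9}; col 2 has {1,2,3,5,6,9}; box has {2,3,4,5,6,7,9} → only 8 remains.
row 6, column 3 = 1: row 6 has {2,3,5,6,7,8,9}; col 3 has {2,4,5,6,7,8,9}; box has {2,3,4,5,6,7,8,9} → only 1 remains.
row 6, column 9 = 4: row 6 has {1,2,3,5,6,7,8,9}; col 9 has {1,2,3,5,6,7,8,9}; box has {1,2,3,5,6,7,8,9} → only 4 remains.
row 8, column 2 = 4: row 8 has {1,2,5,6,7,8,9}; col 2 has {1,2,3,5,6,8,9}; box has {1,2,5,6,7,8,9} → only 4 remains.
row 8, column 3 = 3: row 8 has {1,2,4,5,6,7,8,9}; col 3 has {1,2,4,5,6,7,8,9}; box has {1,2,4,5,6,7,8,9} → only 3 remains.

843567192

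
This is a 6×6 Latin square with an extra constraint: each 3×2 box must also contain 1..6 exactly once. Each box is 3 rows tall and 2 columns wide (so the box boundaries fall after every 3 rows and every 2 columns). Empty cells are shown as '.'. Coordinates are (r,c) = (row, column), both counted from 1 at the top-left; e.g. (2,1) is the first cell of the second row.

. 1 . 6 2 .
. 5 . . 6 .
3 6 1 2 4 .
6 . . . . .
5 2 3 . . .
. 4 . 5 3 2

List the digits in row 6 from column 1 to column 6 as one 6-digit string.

(1,1) = 4 (sole candidate).
(1,3) = 5 (sole candidate).
(1,6) = 3 (sole candidate).
(2,1) = 2 (sole candidate).
(2,3) = 4 (sole candidate).
(2,4) = 3 (sole candidate).
(2,6) = 1 (sole candidate).
(3,6) = 5 (sole candidate).
(4,2) = 3 (sole candidate).
(4,3) = 2 (sole candidate).
(4,6) = 4 (sole candidate).
(5,5) = 1 (sole candidate).
(5,6) = 6 (sole candidate).
(6,1) = 1: row 6 has {2,3,4,5}; col 1 has {2,3,4,5,6}; box has {2,3,4,5,6} → only 1 remains.
(6,3) = 6: row 6 has {1,2,3,4,5}; col 3 has {1,2,3,4,5}; box has {2,3,5} → only 6 remains.

146532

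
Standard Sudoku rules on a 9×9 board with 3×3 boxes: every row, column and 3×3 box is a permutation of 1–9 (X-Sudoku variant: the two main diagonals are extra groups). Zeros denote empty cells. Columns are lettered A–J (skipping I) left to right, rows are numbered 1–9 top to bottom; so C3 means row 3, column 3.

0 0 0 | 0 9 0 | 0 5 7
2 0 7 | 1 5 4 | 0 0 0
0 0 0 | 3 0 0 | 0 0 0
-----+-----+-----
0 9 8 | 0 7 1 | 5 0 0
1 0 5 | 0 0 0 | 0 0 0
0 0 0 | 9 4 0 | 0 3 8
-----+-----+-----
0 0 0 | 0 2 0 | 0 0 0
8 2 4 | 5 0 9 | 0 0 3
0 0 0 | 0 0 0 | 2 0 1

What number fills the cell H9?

F3 = 7: in row 3, 7 can only go here (every other open cell in that row sees a 7).
A4 = 3: in row 4, 3 can only go here (every other open cell in that row sees a 3).
G6 = 1: in row 6, 1 can only go here (every other open cell in that row sees a 1).
F6 = 5: in row 6, 5 can only go here (every other open cell in that row sees a 5).
C6 = 2: in row 6, 2 can only go here (every other open cell in that row sees a 2).
B7 = 1: in row 7, 1 can only go here (every other open cell in that row sees a 1).
C1 = 1: in row 1, 1 can only go here (every other open cell in that row sees a 1).
H3 = 1: in row 3, 1 can only go here (every other open cell in that row sees a 1).
J3 = 2: in row 3, 2 can only go here (every other open cell in that row sees a 2).
E8 = 1: in row 8, 1 can only go here (every other open cell in that row sees a 1).
J7 = 5: in column 9, 5 can only go here (every other open cell in that column sees a 5).
B5 = 4: in box 4, 4 can only go here (every other open cell in that box sees a 4).
J4 = 4: in column 9, 4 can only go here (every other open cell in that column sees a 4).
D4 = 2: in main diagonal, 2 can only go here (every other open cell in that diagonal sees a 2).
H4 = 6: row 4 has {1,2,3,4,5,7,8,9}; col 8 has {1,3,5}; box has {1,3,4,5,8} → only 6 remains.
J5 = 9: row 5 has {1,4,5}; col 9 has {1,2,3,4,5,7,8}; box has {1,3,4,5,6,8} → only 9 remains.
H8 = 7: row 8 has {1,2,3,4,5,8,9}; col 8 has {1,3,5,6}; box has {1,2,3,5}; main diagonal has {1,2,5} → only 7 remains.
H2 = 8: row 2 has {1,2,4,5,7}; col 8 has {1,3,5,6,7}; box has {1,2,5,7}; anti-diagonal has {1,2,7,9} → only 8 remains.
J2 = 6: row 2 has {1,2,4,5,7,8}; col 9 has {1,2,3,4,5,7,8,9}; box has {1,2,5,7,8} → only 6 remains.
G3 = 4: row 3 has {1,2,3,7}; col 7 has {1,2,5}; box has {1,2,5,6,7,8}; anti-diagonal has {1,2,7,8,9} → only 4 remains.
G5 = 7: row 5 has {1,4,5,9}; col 7 has {1,2,4,5}; box has {1,3,4,5,6,8,9} → only 7 remains.
H5 = 2: row 5 has {1,4,5,7,9}; col 8 has {1,3,5,6,7,8}; box has {1,3,4,5,6,7,8,9} → only 2 remains.
G8 = 6: row 8 has {1,2,3,4,5,7,8,9}; col 7 has {1,2,4,5,7}; box has {1,2,3,5,7} → only 6 remains.
G1 = 3: row 1 has {1,5,7,9}; col 7 has {1,2,4,5,6,7}; box has {1,2,4,5,6,7,8} → only 3 remains.
B2 = 3: row 2 has {1,2,4,5,6,7,8}; col 2 has {1,2,4,9}; box has {1,2,7}; main diagonal has {1,2,5,7} → only 3 remains.
G2 = 9: row 2 has {1,2,3,4,5,6,7,8}; col 7 has {1,2,3,4,5,6,7}; box has {1,2,3,4,5,6,7,8} → only 9 remains.
E5 = 6: row 5 has {1,2,4,5,7,9}; col 5 has {1,2,4,5,7,9}; box has {1,2,4,5,7,9}; main diagonal has {1,2,3,5,7}; anti-diagonal has {1,2,4,7,8,9} → only 6 remains.
C7 = 3: row 7 has {1,2,5}; col 3 has {1,2,4,5,7,8}; box has {1,2,4,8}; anti-diagonal has {1,2,4,6,7,8,9} → only 3 remains.
G7 = 8: row 7 has {1,2,3,5}; col 7 has {1,2,3,4,5,6,7,9}; box has {1,2,3,5,6,7}; main diagonal has {1,2,3,5,6,7} → only 8 remains.
A9 = 5: row 9 has {1,2}; col 1 has {1,2,3,8}; box has {1,2,3,4,8}; anti-diagonal has {1,2,3,4,6,7,8,9} → only 5 remains.
A1 = 4: row 1 has {1,3,5,7,9}; col 1 has {1,2,3,5,8}; box has {1,2,3,7}; main diagonal has {1,2,3,5,6,7,8} → only 4 remains.
C3 = 9: row 3 has {1,2,3,4,7}; col 3 has {1,2,3,4,5,7,8}; box has {1,2,3,4,7}; main diagonal has {1,2,3,4,5,6,7,8} → only 9 remains.
E3 = 8: row 3 has {1,2,3,4,7,9}; col 5 has {1,2,4,5,6,7,9}; box has {1,3,4,5,7,9} → only 8 remains.
D5 = 8: row 5 has {1,2,4,5,6,7,9}; col 4 has {1,2,3,5,9}; box has {1,2,4,5,6,7,9} → only 8 remains.
F5 = 3: row 5 has {1,2,4,5,6,7,8,9}; col 6 has {1,4,5,7,9}; box has {1,2,4,5,6,7,8,9} → only 3 remains.
F7 = 6: row 7 has {1,2,3,5,8}; col 6 has {1,3,4,5,7,9}; box has {1,2,5,9} → only 6 remains.
C9 = 6: row 9 has {1,2,5}; col 3 has {1,2,3,4,5,7,8,9}; box has {1,2,3,4,5,8} → only 6 remains.
E9 = 3: row 9 has {1,2,5,6}; col 5 has {1,2,4,5,6,7,8,9}; box has {1,2,5,6,9} → only 3 remains.
F9 = 8: row 9 has {1,2,3,5,6}; col 6 has {1,3,4,5,6,7,9}; box has {1,2,3,5,6,9} → only 8 remains.
D1 = 6: row 1 has {1,3,4,5,7,9}; col 4 has {1,2,3,5,8,9}; box has {1,3,4,5,7,8,9} → only 6 remains.
F1 = 2: row 1 has {1,3,4,5,6,7,9}; col 6 has {1,3,4,5,6,7,8,9}; box has {1,3,4,5,6,7,8,9} → only 2 remains.
A3 = 6: row 3 has {1,2,3,4,7,8,9}; col 1 has {1,2,3,4,5,8}; box has {1,2,3,4,7,9} → only 6 remains.
B3 = 5: row 3 has {1,2,3,4,6,7,8,9}; col 2 has {1,2,3,4,9}; box has {1,2,3,4,6,7,9} → only 5 remains.
A6 = 7: row 6 has {1,2,3,4,5,8,9}; col 1 has {1,2,3,4,5,6,8}; box has {1,2,3,4,5,8,9} → only 7 remains.
B6 = 6: row 6 has {1,2,3,4,5,7,8,9}; col 2 has {1,2,3,4,5,9}; box has {1,2,3,4,5,7,8,9} → only 6 remains.
A7 = 9: row 7 has {1,2,3,5,6,8}; col 1 has {1,2,3,4,5,6,7,8}; box has {1,2,3,4,5,6,8} → only 9 remains.
H7 = 4: row 7 has {1,2,3,5,6,8,9}; col 8 has {1,2,3,5,6,7,8}; box has {1,2,3,5,6,7,8} → only 4 remains.
B9 = 7: row 9 has {1,2,3,5,6,8}; col 2 has {1,2,3,4,5,6,9}; box has {1,2,3,4,5,6,8,9} → only 7 remains.
D9 = 4: row 9 has {1,2,3,5,6,7,8}; col 4 has {1,2,3,5,6,8,9}; box has {1,2,3,5,6,8,9} → only 4 remains.
H9 = 9: row 9 has {1,2,3,4,5,6,7,8}; col 8 has {1,2,3,4,5,6,7,8}; box has {1,2,3,4,5,6,7,8} → only 9 remains.

9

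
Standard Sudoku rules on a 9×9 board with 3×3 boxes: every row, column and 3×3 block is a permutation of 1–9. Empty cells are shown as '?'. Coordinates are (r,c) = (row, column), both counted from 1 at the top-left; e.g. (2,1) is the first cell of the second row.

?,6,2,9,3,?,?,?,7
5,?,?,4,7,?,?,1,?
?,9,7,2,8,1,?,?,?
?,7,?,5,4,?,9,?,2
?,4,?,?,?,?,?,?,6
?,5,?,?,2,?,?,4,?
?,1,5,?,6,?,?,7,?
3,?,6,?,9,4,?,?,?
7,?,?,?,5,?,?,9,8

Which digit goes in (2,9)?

(1,6) = 5 (sole candidate).
(1,8) = 8 (sole candidate).
(2,6) = 6 (sole candidate).
(3,1) = 4 (sole candidate).
(4,8) = 3 (sole candidate).
(5,5) = 1 (sole candidate).
(5,8) = 5 (sole candidate).
(6,9) = 1 (sole candidate).
(8,8) = 2 (sole candidate).
(8,9) = 5 (sole candidate).
(9,2) = 2 (sole candidate).
(9,3) = 4 (sole candidate).
(9,6) = 3 (sole candidate).
(1,1) = 1 (sole candidate).
(1,7) = 4 (sole candidate).
(3,8) = 6 (sole candidate).
(3,9) = 3 (sole candidate).
(4,6) = 8 (sole candidate).
(7,4) = 8 (sole candidate).
(7,6) = 2 (sole candidate).
(7,7) = 3 (sole candidate).
(7,9) = 4 (sole candidate).
(8,2) = 8 (sole candidate).
(8,7) = 1 (sole candidate).
(9,4) = 1 (sole candidate).
(9,7) = 6 (sole candidate).
(2,2) = 3 (sole candidate).
(2,3) = 8 (sole candidate).
(2,7) = 2 (sole candidate).
(2,9) = 9: row 2 has {1,2,3,4,5,6,7,8}; col 9 has {1,2,3,4,5,6,7,8}; box has {1,2,3,4,6,7,8} → only 9 remains.

9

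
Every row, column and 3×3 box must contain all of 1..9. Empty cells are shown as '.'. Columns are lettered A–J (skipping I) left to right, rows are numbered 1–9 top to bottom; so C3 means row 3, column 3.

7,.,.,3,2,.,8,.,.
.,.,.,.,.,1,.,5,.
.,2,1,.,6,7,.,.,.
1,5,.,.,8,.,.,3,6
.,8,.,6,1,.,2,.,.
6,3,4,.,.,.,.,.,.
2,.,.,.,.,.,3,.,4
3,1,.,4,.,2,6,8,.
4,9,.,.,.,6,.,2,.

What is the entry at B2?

A5 = 9 (sole candidate).
C5 = 7 (sole candidate).
H5 = 4 (sole candidate).
J5 = 5 (sole candidate).
C8 = 5 (sole candidate).
C9 = 8 (sole candidate).
A2 = 8 (sole candidate).
D2 = 9 (sole candidate).
E2 = 4 (sole candidate).
G2 = 7 (sole candidate).
A3 = 5 (sole candidate).
D3 = 8 (sole candidate).
H3 = 9 (sole candidate).
J3 = 3 (sole candidate).
C4 = 2 (sole candidate).
D4 = 7 (sole candidate).
G4 = 9 (sole candidate).
F5 = 3 (sole candidate).
G6 = 1 (sole candidate).
H6 = 7 (sole candidate).
J6 = 8 (sole candidate).
C7 = 6 (sole candidate).
H7 = 1 (sole candidate).
G9 = 5 (sole candidate).
J9 = 7 (sole candidate).
C1 = 9 (sole candidate).
F1 = 5 (sole candidate).
H1 = 6 (sole candidate).
J1 = 1 (sole candidate).
B2 = 6: row 2 has {1,4,5,7,8,9}; col 2 has {1,2,3,5,8,9}; box has {1,2,5,7,8,9} → only 6 remains.

6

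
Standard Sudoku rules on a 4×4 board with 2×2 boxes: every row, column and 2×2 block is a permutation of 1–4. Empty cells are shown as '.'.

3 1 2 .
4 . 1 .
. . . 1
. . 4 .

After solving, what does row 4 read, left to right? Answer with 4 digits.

1342

r1c4 = 4 (sole candidate).
r2c2 = 2 (sole candidate).
r2c4 = 3 (sole candidate).
r3c1 = 2 (sole candidate).
r3c3 = 3 (sole candidate).
r4c1 = 1: row 4 has {4}; col 1 has {2,3,4}; box has {2} → only 1 remains.
r4c2 = 3: row 4 has {1,4}; col 2 has {1,2}; box has {1,2} → only 3 remains.
r4c4 = 2: row 4 has {1,3,4}; col 4 has {1,3,4}; box has {1,3,4} → only 2 remains.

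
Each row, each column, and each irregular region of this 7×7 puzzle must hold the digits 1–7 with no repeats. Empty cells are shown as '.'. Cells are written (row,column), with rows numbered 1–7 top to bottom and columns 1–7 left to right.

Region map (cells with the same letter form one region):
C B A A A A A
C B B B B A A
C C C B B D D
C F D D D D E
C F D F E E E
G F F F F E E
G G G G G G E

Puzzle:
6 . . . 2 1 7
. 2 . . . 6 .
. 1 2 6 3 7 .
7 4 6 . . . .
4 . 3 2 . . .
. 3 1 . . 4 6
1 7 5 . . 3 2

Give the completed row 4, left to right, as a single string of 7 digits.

(1,2) = 5 (sole candidate).
(1,3) = 4 (sole candidate).
(1,4) = 3 (sole candidate).
(2,3) = 7 (sole candidate).
(2,7) = 5 (sole candidate).
(3,1) = 5 (sole candidate).
(3,7) = 4 (sole candidate).
(5,2) = 6 (sole candidate).
(5,6) = 5 (sole candidate).
(5,7) = 1 (sole candidate).
(6,1) = 2 (sole candidate).
(7,4) = 4 (sole candidate).
(7,5) = 6 (sole candidate).
(2,1) = 3 (sole candidate).
(2,4) = 1 (sole candidate).
(2,5) = 4 (sole candidate).
(4,4) = 5: row 4 has {4,6,7}; col 4 has {1,2,3,4,6}; region has {3,4,6,7} → only 5 remains.
(4,5) = 1: row 4 has {4,5,6,7}; col 5 has {2,3,4,6}; region has {3,4,5,6,7} → only 1 remains.
(4,6) = 2: row 4 has {1,4,5,6,7}; col 6 has {1,3,4,5,6,7}; region has {1,3,4,5,6,7} → only 2 remains.
(4,7) = 3: row 4 has {1,2,4,5,6,7}; col 7 has {1,2,4,5,6,7}; region has {1,2,4,5,6} → only 3 remains.

7465123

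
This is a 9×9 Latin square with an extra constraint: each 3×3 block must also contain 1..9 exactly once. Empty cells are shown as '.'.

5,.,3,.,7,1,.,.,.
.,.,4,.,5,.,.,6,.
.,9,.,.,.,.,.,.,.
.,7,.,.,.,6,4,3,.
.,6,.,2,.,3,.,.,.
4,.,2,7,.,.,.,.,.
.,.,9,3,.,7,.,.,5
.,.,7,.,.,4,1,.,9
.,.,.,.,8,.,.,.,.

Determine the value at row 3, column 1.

row 1, column 4 = 6: in row 1, 6 can only go here (every other open cell in that row sees a 6).
row 8, column 4 = 5: row 8 has {1,4,7,9}; col 4 has {2,3,6,7}; box has {3,4,7,8} → only 5 remains.
row 4, column 9 = 2: in row 4, 2 can only go here (every other open cell in that row sees a 2).
row 4, column 3 = 5: in row 4, 5 can only go here (every other open cell in that row sees a 5).
row 5, column 5 = 4: in row 5, 4 can only go here (every other open cell in that row sees a 4).
row 6, column 2 = 3: in row 6, 3 can only go here (every other open cell in that row sees a 3).
row 8, column 1 = 3: in row 8, 3 can only go here (every other open cell in that row sees a 3).
row 8, column 5 = 6: in row 8, 6 can only go here (every other open cell in that row sees a 6).
row 9, column 2 = 5: in row 9, 5 can only go here (every other open cell in that row sees a 5).
row 7, column 2 = 4: in column 2, 4 can only go here (every other open cell in that column sees a 4).
row 2, column 2 = 1: in column 2, 1 can only go here (every other open cell in that column sees a 1).
row 3, column 4 = 4: in column 4, 4 can only go here (every other open cell in that column sees a 4).
row 3, column 5 = 3: in column 5, 3 can only go here (every other open cell in that column sees a 3).
row 7, column 5 = 2: in column 5, 2 can only go here (every other open cell in that column sees a 2).
row 7, column 8 = 8: row 7 has {2,3,4,5,7,9}; col 8 has {3,6}; box has {1,5,9} → only 8 remains.
row 8, column 8 = 2: row 8 has {1,3,4,5,6,7,9}; col 8 has {3,6,8}; box has {1,5,8,9} → only 2 remains.
row 9, column 6 = 9: row 9 has {5,8}; col 6 has {1,3,4,6,7}; box has {2,3,4,5,6,7,8} → only 9 remains.
row 7, column 7 = 6: row 7 has {2,3,4,5,7,8,9}; col 7 has {1,4}; box has {1,2,5,8,9} → only 6 remains.
row 8, column 2 = 8: row 8 has {1,2,3,4,5,6,7,9}; col 2 has {1,3,4,5,6,7,9}; box has {3,4,5,7,9} → only 8 remains.
row 9, column 4 = 1: row 9 has {5,8,9}; col 4 has {2,3,4,5,6,7}; box has {2,3,4,5,6,7,8,9} → only 1 remains.
row 1, column 2 = 2: row 1 has {1,3,5,6,7}; col 2 has {1,3,4,5,6,7,8,9}; box has {1,3,4,5,9} → only 2 remains.
row 7, column 1 = 1: row 7 has {2,3,4,5,6,7,8,9}; col 1 has {3,4,5}; box has {3,4,5,7,8,9} → only 1 remains.
row 9, column 3 = 6: row 9 has {1,5,8,9}; col 3 has {2,3,4,5,7,9}; box has {1,3,4,5,7,8,9} → only 6 remains.
row 3, column 3 = 8: row 3 has {3,4,9}; col 3 has {2,3,4,5,6,7,9}; box has {1,2,3,4,5,9} → only 8 remains.
row 3, column 6 = 2: row 3 has {3,4,8,9}; col 6 has {1,3,4,6,7,9}; box has {1,3,4,5,6,7} → only 2 remains.
row 5, column 3 = 1: row 5 has {2,3,4,6}; col 3 has {2,3,4,5,6,7,8,9}; box has {2,3,4,5,6,7} → only 1 remains.
row 9, column 1 = 2: row 9 has {1,5,6,8,9}; col 1 has {1,3,4,5}; box has {1,3,4,5,6,7,8,9} → only 2 remains.
row 2, column 1 = 7: row 2 has {1,4,5,6}; col 1 has {1,2,3,4,5}; box has {1,2,3,4,5,8,9} → only 7 remains.
row 2, column 6 = 8: row 2 has {1,4,5,6,7}; col 6 has {1,2,3,4,6,7,9}; box has {1,2,3,4,5,6,7} → only 8 remains.
row 2, column 9 = 3: row 2 has {1,4,5,6,7,8}; col 9 has {2,5,9}; box has {6} → only 3 remains.
row 3, column 1 = 6: row 3 has {2,3,4,8,9}; col 1 has {1,2,3,4,5,7}; box has {1,2,3,4,5,7,8,9} → only 6 remains.

6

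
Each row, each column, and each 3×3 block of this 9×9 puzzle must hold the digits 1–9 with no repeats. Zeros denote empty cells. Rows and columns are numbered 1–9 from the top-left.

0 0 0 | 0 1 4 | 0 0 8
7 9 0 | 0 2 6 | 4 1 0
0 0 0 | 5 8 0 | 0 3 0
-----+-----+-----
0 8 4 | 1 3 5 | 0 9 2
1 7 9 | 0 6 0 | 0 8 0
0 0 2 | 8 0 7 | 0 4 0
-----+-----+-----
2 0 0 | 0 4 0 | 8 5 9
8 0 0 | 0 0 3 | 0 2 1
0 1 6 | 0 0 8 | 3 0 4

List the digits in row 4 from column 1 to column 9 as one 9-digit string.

r2c4 = 3 (sole candidate).
r2c9 = 5 (sole candidate).
r3c3 = 1 (sole candidate).
r3c6 = 9 (sole candidate).
r4c1 = 6: row 4 has {1,2,3,4,5,8,9}; col 1 has {1,2,7,8}; box has {1,2,4,7,8,9} → only 6 remains.
r4c7 = 7: row 4 has {1,2,3,4,5,6,8,9}; col 7 has {3,4,8}; box has {2,4,8,9} → only 7 remains.

684135792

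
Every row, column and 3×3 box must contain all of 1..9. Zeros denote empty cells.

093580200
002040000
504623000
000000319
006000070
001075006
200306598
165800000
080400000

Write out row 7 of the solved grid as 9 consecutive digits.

row 3, column 8 = 8 (sole candidate).
row 4, column 4 = 2 (sole candidate).
row 4, column 5 = 6 (sole candidate).
row 6, column 4 = 9 (sole candidate).
row 7, column 3 = 7: row 7 has {2,3,5,6,8,9}; col 3 has {1,2,3,4,5,6}; box has {1,2,5,6,8} → only 7 remains.
row 7, column 5 = 1: row 7 has {2,3,5,6,7,8,9}; col 5 has {2,4,6,7,8}; box has {3,4,6,8} → only 1 remains.
row 8, column 5 = 9 (sole candidate).
row 9, column 3 = 9 (sole candidate).
row 9, column 5 = 5 (sole candidate).
row 4, column 3 = 8 (sole candidate).
row 4, column 6 = 4 (sole candidate).
row 5, column 4 = 1 (sole candidate).
row 5, column 5 = 3 (sole candidate).
row 5, column 6 = 8 (sole candidate).
row 5, column 7 = 4 (sole candidate).
row 6, column 7 = 8 (sole candidate).
row 6, column 8 = 2 (sole candidate).
row 7, column 2 = 4: row 7 has {1,2,3,5,6,7,8,9}; col 2 has {6,8,9}; box has {1,2,5,6,7,8,9} → only 4 remains.

247316598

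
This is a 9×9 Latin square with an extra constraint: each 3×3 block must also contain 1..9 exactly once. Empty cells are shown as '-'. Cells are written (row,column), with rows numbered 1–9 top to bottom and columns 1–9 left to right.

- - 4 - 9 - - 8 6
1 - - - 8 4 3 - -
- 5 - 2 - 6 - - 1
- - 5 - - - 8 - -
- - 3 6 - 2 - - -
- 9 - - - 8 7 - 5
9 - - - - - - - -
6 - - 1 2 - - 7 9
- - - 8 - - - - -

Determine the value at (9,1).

5

(5,9) = 4: row 5 has {2,3,6}; col 9 has {1,5,6,9}; box has {5,7,8} → only 4 remains.
(8,3) = 8: row 8 has {1,2,6,7,9}; col 3 has {3,4,5}; box has {6,9} → only 8 remains.
(1,6) = 1: in row 1, 1 can only go here (every other open cell in that row sees a 1).
(3,1) = 8: in row 3, 8 can only go here (every other open cell in that row sees an 8).
(5,1) = 7: row 5 has {2,3,4,6}; col 1 has {1,6,8,9}; box has {3,5,9} → only 7 remains.
(3,5) = 3: in row 3, 3 can only go here (every other open cell in that row sees a 3).
(3,3) = 7: in row 3, 7 can only go here (every other open cell in that row sees a 7).
(1,4) = 7: in row 1, 7 can only go here (every other open cell in that row sees a 7).
(2,4) = 5: row 2 has {1,3,4,8}; col 4 has {1,2,6,7,8}; box has {1,2,3,4,6,7,8,9} → only 5 remains.
(1,7) = 5: in row 1, 5 can only go here (every other open cell in that row sees a 5).
(8,7) = 4: row 8 has {1,2,6,7,8,9}; col 7 has {3,5,7,8}; box has {7,9} → only 4 remains.
(3,7) = 9: row 3 has {1,2,3,5,6,7,8}; col 7 has {3,4,5,7,8}; box has {1,3,5,6,8} → only 9 remains.
(3,8) = 4: row 3 has {1,2,3,5,6,7,8,9}; col 8 has {7,8}; box has {1,3,5,6,8,9} → only 4 remains.
(5,7) = 1: row 5 has {2,3,4,6,7}; col 7 has {3,4,5,7,8,9}; box has {4,5,7,8} → only 1 remains.
(5,8) = 9: row 5 has {1,2,3,4,6,7}; col 8 has {4,7,8}; box has {1,4,5,7,8} → only 9 remains.
(8,2) = 3: row 8 has {1,2,4,6,7,8,9}; col 2 has {5,9}; box has {6,8,9} → only 3 remains.
(8,6) = 5: row 8 has {1,2,3,4,6,7,8,9}; col 6 has {1,2,4,6,8}; box has {1,2,8} → only 5 remains.
(1,2) = 2: row 1 has {1,4,5,6,7,8,9}; col 2 has {3,5,9}; box has {1,4,5,7,8} → only 2 remains.
(2,2) = 6: row 2 has {1,3,4,5,8}; col 2 has {2,3,5,9}; box has {1,2,4,5,7,8} → only 6 remains.
(2,3) = 9: row 2 has {1,3,4,5,6,8}; col 3 has {3,4,5,7,8}; box has {1,2,4,5,6,7,8} → only 9 remains.
(2,8) = 2: row 2 has {1,3,4,5,6,8,9}; col 8 has {4,7,8,9}; box has {1,3,4,5,6,8,9} → only 2 remains.
(2,9) = 7: row 2 has {1,2,3,4,5,6,8,9}; col 9 has {1,4,5,6,9}; box has {1,2,3,4,5,6,8,9} → only 7 remains.
(5,2) = 8: row 5 has {1,2,3,4,6,7,9}; col 2 has {2,3,5,6,9}; box has {3,5,7,9} → only 8 remains.
(5,5) = 5: row 5 has {1,2,3,4,6,7,8,9}; col 5 has {2,3,8,9}; box has {2,6,8} → only 5 remains.
(1,1) = 3: row 1 has {1,2,4,5,6,7,8,9}; col 1 has {1,6,7,8,9}; box has {1,2,4,5,6,7,8,9} → only 3 remains.
(4,8) = 6: in row 4, 6 can only go here (every other open cell in that row sees a 6).
(6,8) = 3: row 6 has {5,7,8,9}; col 8 has {2,4,6,7,8,9}; box has {1,4,5,6,7,8,9} → only 3 remains.
(4,9) = 2: row 4 has {5,6,8}; col 9 has {1,4,5,6,7,9}; box has {1,3,4,5,6,7,8,9} → only 2 remains.
(6,4) = 4: row 6 has {3,5,7,8,9}; col 4 has {1,2,5,6,7,8}; box has {2,5,6,8} → only 4 remains.
(6,5) = 1: row 6 has {3,4,5,7,8,9}; col 5 has {2,3,5,8,9}; box has {2,4,5,6,8} → only 1 remains.
(7,4) = 3: row 7 has {9}; col 4 has {1,2,4,5,6,7,8}; box has {1,2,5,8} → only 3 remains.
(7,6) = 7: row 7 has {3,9}; col 6 has {1,2,4,5,6,8}; box has {1,2,3,5,8} → only 7 remains.
(7,9) = 8: row 7 has {3,7,9}; col 9 has {1,2,4,5,6,7,9}; box has {4,7,9} → only 8 remains.
(9,6) = 9: row 9 has {8}; col 6 has {1,2,4,5,6,7,8}; box has {1,2,3,5,7,8} → only 9 remains.
(9,9) = 3: row 9 has {8,9}; col 9 has {1,2,4,5,6,7,8,9}; box has {4,7,8,9} → only 3 remains.
(4,1) = 4: row 4 has {2,5,6,8}; col 1 has {1,3,6,7,8,9}; box has {3,5,7,8,9} → only 4 remains.
(4,2) = 1: row 4 has {2,4,5,6,8}; col 2 has {2,3,5,6,8,9}; box has {3,4,5,7,8,9} → only 1 remains.
(4,4) = 9: row 4 has {1,2,4,5,6,8}; col 4 has {1,2,3,4,5,6,7,8}; box has {1,2,4,5,6,8} → only 9 remains.
(4,5) = 7: row 4 has {1,2,4,5,6,8,9}; col 5 has {1,2,3,5,8,9}; box has {1,2,4,5,6,8,9} → only 7 remains.
(4,6) = 3: row 4 has {1,2,4,5,6,7,8,9}; col 6 has {1,2,4,5,6,7,8,9}; box has {1,2,4,5,6,7,8,9} → only 3 remains.
(6,1) = 2: row 6 has {1,3,4,5,7,8,9}; col 1 has {1,3,4,6,7,8,9}; box has {1,3,4,5,7,8,9} → only 2 remains.
(6,3) = 6: row 6 has {1,2,3,4,5,7,8,9}; col 3 has {3,4,5,7,8,9}; box has {1,2,3,4,5,7,8,9} → only 6 remains.
(7,2) = 4: row 7 has {3,7,8,9}; col 2 has {1,2,3,5,6,8,9}; box has {3,6,8,9} → only 4 remains.
(7,5) = 6: row 7 has {3,4,7,8,9}; col 5 has {1,2,3,5,7,8,9}; box has {1,2,3,5,7,8,9} → only 6 remains.
(7,7) = 2: row 7 has {3,4,6,7,8,9}; col 7 has {1,3,4,5,7,8,9}; box has {3,4,7,8,9} → only 2 remains.
(9,1) = 5: row 9 has {3,8,9}; col 1 has {1,2,3,4,6,7,8,9}; box has {3,4,6,8,9} → only 5 remains.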